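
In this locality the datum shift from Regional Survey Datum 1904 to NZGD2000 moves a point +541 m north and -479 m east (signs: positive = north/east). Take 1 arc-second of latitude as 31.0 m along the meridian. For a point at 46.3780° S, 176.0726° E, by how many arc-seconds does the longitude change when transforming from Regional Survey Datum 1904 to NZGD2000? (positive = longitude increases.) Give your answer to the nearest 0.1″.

Δλ = -22.4″

At latitude -46.3780°, cos φ = 0.689898.
1″ of longitude at this latitude = 31.00 × cos φ = 21.3868 m, so Δλ = -479.0 / 21.3868 = -22.397″.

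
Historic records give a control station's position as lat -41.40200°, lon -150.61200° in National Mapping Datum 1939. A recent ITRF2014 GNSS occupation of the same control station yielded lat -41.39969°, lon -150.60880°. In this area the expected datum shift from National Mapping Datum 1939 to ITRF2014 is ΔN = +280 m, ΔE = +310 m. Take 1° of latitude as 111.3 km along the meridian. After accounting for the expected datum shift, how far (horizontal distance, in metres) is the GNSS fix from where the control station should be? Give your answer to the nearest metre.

Observed coordinate differences: Δφ = +0.00231°, Δλ = +0.00320°.
Converting to metres (1° lat = 111300 m, cos φ = 0.750088): observed ΔN = 257.1 m, observed ΔE = 267.2 m.
Subtracting the expected shift leaves a residual of 257.1 − (280) = -22.9 m north and 267.2 − (310) = -42.8 m east.
Residual distance = √((-22.9)² + (-42.8)²) = 48.6 m.

49 m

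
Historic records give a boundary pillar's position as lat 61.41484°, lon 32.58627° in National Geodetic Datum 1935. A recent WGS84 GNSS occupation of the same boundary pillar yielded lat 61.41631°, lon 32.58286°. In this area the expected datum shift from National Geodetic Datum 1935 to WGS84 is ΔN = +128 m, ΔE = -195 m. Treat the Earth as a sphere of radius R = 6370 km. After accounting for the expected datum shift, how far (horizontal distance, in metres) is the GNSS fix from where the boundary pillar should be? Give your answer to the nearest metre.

38 m

Observed coordinate differences: Δφ = +0.00147°, Δλ = -0.00341°.
Converting to metres (1° lat = 111177 m, cos φ = 0.478464): observed ΔN = 163.4 m, observed ΔE = -181.4 m.
Subtracting the expected shift leaves a residual of 163.4 − (128) = 35.4 m north and -181.4 − (-195) = 13.6 m east.
Residual distance = √(35.4² + 13.6²) = 38.0 m.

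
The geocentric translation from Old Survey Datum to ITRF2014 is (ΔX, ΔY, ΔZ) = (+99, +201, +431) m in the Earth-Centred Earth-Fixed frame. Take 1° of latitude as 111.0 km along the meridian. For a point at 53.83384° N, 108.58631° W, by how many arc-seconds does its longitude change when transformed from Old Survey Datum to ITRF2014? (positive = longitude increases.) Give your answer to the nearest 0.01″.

sin φ = 0.807309, cos φ = 0.590129, sin λ = -0.947845, cos λ = -0.318733.
East component: ΔE = −sin λ·ΔX + cos λ·ΔY = −(-0.947845)(99) + (-0.318733)(201) = 29.77 m.
1° of latitude spans 111000 m; at latitude φ, 1° of longitude spans that × cos φ = 65504.3 m, so Δλ = 29.77 / 65504.3 × 3600 = 1.636″.

Δλ = 1.64″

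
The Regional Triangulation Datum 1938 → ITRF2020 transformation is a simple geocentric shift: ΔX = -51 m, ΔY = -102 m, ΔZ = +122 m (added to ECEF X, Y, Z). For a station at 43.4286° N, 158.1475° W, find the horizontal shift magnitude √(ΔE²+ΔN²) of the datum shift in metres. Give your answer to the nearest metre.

81 m

The local east axis at (φ, λ) is (−sin λ, cos λ, 0), so ΔE = −sin(-158.1475°)·(-51) + cos(-158.1475°)·(-102) = 75.69 m.
The local north axis is (−sin φ cos λ, −sin φ sin λ, cos φ), giving ΔN = -32.541 − 26.100 + 88.600 = 29.96 m.
Horizontal magnitude = √(ΔE² + ΔN²) = √(75.69² + 29.96²) = 81.40 m.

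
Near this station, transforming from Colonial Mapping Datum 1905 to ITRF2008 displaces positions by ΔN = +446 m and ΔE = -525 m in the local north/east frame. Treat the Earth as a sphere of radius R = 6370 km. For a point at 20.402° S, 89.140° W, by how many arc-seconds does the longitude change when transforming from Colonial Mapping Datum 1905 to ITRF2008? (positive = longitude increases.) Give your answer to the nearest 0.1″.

At latitude -20.402°, cos φ = 0.937270.
One radian of longitude at latitude φ spans R cos φ, so Δλ = ΔE / (R cos φ) = -525.0 / (6370000 × 0.937270) = -8.7934e-05 rad = -18.138″.

Δλ = -18.1″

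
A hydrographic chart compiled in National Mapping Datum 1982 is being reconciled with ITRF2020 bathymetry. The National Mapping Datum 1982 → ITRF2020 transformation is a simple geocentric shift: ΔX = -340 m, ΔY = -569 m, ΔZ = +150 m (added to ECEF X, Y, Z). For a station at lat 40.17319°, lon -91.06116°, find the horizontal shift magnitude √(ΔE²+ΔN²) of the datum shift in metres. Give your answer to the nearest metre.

The local east axis at (φ, λ) is (−sin λ, cos λ, 0), so ΔE = −sin(-91.06116°)·(-340) + cos(-91.06116°)·(-569) = -329.40 m.
The local north axis is (−sin φ cos λ, −sin φ sin λ, cos φ), giving ΔN = -4.062 − 366.999 + 114.615 = -256.45 m.
Horizontal magnitude = √(ΔE² + ΔN²) = √((-329.40)² + (-256.45)²) = 417.46 m.

417 m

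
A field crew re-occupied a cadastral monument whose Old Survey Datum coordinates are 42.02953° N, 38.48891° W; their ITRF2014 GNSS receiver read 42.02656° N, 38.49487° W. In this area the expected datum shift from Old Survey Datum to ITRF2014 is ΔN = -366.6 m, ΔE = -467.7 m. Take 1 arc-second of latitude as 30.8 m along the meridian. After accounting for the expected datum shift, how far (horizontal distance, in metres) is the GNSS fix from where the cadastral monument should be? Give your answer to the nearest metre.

44 m

Observed coordinate differences: Δφ = -0.00297°, Δλ = -0.00596°.
Converting to metres (1° lat = 110880 m, cos φ = 0.742800): observed ΔN = -329.3 m, observed ΔE = -490.9 m.
Subtracting the expected shift leaves a residual of -329.3 − (-366.6) = 37.3 m north and -490.9 − (-467.7) = -23.2 m east.
Residual distance = √(37.3² + (-23.2)²) = 43.9 m.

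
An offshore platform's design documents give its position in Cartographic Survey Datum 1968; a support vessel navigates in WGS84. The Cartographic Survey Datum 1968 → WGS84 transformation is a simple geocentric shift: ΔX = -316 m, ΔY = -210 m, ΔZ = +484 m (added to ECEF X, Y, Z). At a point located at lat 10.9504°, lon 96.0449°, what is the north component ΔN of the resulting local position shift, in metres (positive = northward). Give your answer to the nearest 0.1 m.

ΔN = 508.5 m

At φ = 10.9504°, λ = 96.0449°: sin φ = 0.189959, cos φ = 0.981792, sin λ = 0.994440, cos λ = -0.105308.
ΔN = −sin φ cos λ·ΔX − sin φ sin λ·ΔY + cos φ·ΔZ = −(0.189959)(-0.105308)(-316) − (0.189959)(0.994440)(-210) + (0.981792)(484) = 508.54 m.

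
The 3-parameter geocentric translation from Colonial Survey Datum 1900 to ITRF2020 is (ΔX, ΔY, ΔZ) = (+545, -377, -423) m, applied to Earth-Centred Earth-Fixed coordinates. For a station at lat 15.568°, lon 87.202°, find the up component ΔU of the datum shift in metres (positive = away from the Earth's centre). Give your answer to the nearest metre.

At φ = 15.568°, λ = 87.202°: sin φ = 0.268382, cos φ = 0.963313, sin λ = 0.998808, cos λ = 0.048815.
ΔU = cos φ cos λ·ΔX + cos φ sin λ·ΔY + sin φ·ΔZ = (0.963313)(0.048815)(545) + (0.963313)(0.998808)(-377) + (0.268382)(-423) = -450.63 m.

ΔU = -451 m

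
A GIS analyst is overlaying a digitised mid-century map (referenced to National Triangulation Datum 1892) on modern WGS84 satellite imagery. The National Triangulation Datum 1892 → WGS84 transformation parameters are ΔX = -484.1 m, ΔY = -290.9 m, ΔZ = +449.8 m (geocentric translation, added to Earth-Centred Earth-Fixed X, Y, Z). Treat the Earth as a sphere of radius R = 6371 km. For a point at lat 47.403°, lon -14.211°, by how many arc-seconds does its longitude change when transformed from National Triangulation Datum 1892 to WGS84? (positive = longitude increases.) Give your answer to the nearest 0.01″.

Δλ = -19.17″

sin φ = 0.736133, cos φ = 0.676837, sin λ = -0.245494, cos λ = 0.969398.
East component: ΔE = −sin λ·ΔX + cos λ·ΔY = −(-0.245494)(-484.1) + (0.969398)(-290.9) = -400.84 m.
1° of latitude spans πR/180 = 111195 m; at latitude φ, 1° of longitude spans that × cos φ = 75260.9 m, so Δλ = -400.84 / 75260.9 × 3600 = -19.174″.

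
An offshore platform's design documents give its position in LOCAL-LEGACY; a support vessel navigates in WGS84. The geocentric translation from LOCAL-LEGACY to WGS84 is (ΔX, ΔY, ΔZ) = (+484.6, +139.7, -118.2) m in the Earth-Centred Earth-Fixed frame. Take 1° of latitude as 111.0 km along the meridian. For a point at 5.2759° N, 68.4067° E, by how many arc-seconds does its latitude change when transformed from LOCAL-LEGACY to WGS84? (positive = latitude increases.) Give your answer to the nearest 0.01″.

sin φ = 0.091952, cos φ = 0.995763, sin λ = 0.929820, cos λ = 0.368016.
North component: ΔN = −sin φ cos λ·ΔX − sin φ sin λ·ΔY + cos φ·ΔZ = −(0.091952)(0.368016)(484.6) − (0.091952)(0.929820)(139.7) + (0.995763)(-118.2) = -146.04 m.
1° of latitude spans 111000 m, so Δφ = -146.04 / 111000 × 3600 = -4.737″.

Δφ = -4.74″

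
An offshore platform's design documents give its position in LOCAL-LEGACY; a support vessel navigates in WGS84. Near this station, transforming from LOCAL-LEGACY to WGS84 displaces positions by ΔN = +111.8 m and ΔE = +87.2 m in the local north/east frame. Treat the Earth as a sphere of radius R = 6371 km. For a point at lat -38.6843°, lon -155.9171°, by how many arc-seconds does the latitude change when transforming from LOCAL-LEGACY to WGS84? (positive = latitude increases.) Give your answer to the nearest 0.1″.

On a sphere of radius R, 1 rad of latitude = R, so Δφ = ΔN / R = 111.8 / 6371000 = 1.7548e-05 rad = 3.620″.

Δφ = 3.6″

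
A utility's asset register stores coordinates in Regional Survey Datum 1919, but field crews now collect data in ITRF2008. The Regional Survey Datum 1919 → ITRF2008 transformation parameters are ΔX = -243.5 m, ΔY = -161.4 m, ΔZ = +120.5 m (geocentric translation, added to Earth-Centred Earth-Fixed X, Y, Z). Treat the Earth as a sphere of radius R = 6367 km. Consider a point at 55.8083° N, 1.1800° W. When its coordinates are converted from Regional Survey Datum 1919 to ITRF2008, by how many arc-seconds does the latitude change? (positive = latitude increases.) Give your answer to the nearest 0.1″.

sin φ = 0.827162, cos φ = 0.561964, sin λ = -0.020593, cos λ = 0.999788.
North component: ΔN = −sin φ cos λ·ΔX − sin φ sin λ·ΔY + cos φ·ΔZ = −(0.827162)(0.999788)(-243.5) − (0.827162)(-0.020593)(-161.4) + (0.561964)(120.5) = 266.34 m.
1° of latitude spans πR/180 = 111125 m, so Δφ = 266.34 / 111125 × 3600 = 8.628″.

Δφ = 8.6″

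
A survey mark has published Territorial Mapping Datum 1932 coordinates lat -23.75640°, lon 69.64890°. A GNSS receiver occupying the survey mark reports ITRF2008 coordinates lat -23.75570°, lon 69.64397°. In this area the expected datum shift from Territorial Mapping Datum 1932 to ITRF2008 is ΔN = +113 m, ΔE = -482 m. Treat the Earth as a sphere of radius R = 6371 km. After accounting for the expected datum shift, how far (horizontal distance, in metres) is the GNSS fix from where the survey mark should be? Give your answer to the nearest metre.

Observed coordinate differences: Δφ = +0.00070°, Δλ = -0.00493°.
Converting to metres (1° lat = 111195 m, cos φ = 0.915266): observed ΔN = 77.8 m, observed ΔE = -501.7 m.
Subtracting the expected shift leaves a residual of 77.8 − (113) = -35.2 m north and -501.7 − (-482) = -19.7 m east.
Residual distance = √((-35.2)² + (-19.7)²) = 40.3 m.

40 m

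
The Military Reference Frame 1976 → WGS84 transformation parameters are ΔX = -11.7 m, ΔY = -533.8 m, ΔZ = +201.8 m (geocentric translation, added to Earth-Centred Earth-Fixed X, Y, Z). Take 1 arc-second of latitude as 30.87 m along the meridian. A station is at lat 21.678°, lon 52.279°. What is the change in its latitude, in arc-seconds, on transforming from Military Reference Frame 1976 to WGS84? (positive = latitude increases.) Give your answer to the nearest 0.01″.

sin φ = 0.369390, cos φ = 0.929274, sin λ = 0.790999, cos λ = 0.611817.
North component: ΔN = −sin φ cos λ·ΔX − sin φ sin λ·ΔY + cos φ·ΔZ = −(0.369390)(0.611817)(-11.7) − (0.369390)(0.790999)(-533.8) + (0.929274)(201.8) = 346.14 m.
1° of latitude spans 3600 × 30.87 = 111132 m, so Δφ = 346.14 / 111132 × 3600 = 11.213″.

Δφ = 11.21″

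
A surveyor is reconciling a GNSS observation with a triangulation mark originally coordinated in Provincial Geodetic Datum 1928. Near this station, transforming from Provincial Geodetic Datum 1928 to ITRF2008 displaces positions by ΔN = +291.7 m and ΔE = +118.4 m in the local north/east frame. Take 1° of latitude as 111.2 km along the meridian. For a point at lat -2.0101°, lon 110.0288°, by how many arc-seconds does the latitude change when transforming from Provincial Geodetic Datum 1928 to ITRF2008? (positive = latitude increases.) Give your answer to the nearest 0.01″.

1° of latitude = 111.2 km, so Δφ = 291.7 / 111200 = 0.0026232° = 9.444″.

Δφ = 9.44″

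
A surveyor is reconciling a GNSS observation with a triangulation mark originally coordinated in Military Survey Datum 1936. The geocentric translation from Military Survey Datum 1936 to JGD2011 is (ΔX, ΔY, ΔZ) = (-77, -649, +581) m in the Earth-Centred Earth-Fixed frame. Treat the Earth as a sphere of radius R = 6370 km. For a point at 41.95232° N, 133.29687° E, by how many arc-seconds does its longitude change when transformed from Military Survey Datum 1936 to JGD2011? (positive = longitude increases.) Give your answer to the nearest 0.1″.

sin φ = 0.668512, cos φ = 0.743701, sin λ = 0.727810, cos λ = -0.685779.
East component: ΔE = −sin λ·ΔX + cos λ·ΔY = −(0.727810)(-77) + (-0.685779)(-649) = 501.11 m.
1° of latitude spans πR/180 = 111177 m; at latitude φ, 1° of longitude spans that × cos φ = 82682.8 m, so Δλ = 501.11 / 82682.8 × 3600 = 21.818″.

Δλ = 21.8″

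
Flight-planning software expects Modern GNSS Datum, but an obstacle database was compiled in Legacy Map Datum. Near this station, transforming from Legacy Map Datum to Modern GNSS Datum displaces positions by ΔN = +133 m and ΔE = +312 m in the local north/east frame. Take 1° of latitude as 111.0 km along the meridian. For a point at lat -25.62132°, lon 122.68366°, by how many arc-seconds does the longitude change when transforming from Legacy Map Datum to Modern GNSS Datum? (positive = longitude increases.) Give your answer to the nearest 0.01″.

At latitude -25.62132°, cos φ = 0.901672.
1° of longitude at this latitude = 111.0 × cos φ = 100.09 km, so Δλ = 312.0 / 100085.6 = 0.0031173° = 11.222″.

Δλ = 11.22″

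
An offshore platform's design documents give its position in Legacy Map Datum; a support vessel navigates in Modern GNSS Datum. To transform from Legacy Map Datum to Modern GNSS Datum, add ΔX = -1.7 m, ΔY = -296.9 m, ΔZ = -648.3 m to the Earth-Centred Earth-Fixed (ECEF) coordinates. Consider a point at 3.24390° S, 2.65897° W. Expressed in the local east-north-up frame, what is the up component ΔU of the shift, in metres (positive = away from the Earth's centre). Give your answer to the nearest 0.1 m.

At φ = -3.24390°, λ = -2.65897°: sin φ = -0.056586, cos φ = 0.998398, sin λ = -0.046391, cos λ = 0.998923.
ΔU = cos φ cos λ·ΔX + cos φ sin λ·ΔY + sin φ·ΔZ = (0.998398)(0.998923)(-1.7) + (0.998398)(-0.046391)(-296.9) + (-0.056586)(-648.3) = 48.74 m.

ΔU = 48.7 m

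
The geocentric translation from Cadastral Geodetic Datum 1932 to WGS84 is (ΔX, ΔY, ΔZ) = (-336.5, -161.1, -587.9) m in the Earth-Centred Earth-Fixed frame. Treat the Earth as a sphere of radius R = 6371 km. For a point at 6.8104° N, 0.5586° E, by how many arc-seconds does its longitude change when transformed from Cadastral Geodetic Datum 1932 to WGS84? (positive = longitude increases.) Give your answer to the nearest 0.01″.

sin φ = 0.118584, cos φ = 0.992944, sin λ = 0.009749, cos λ = 0.999952.
East component: ΔE = −sin λ·ΔX + cos λ·ΔY = −(0.009749)(-336.5) + (0.999952)(-161.1) = -157.81 m.
1° of latitude spans πR/180 = 111195 m; at latitude φ, 1° of longitude spans that × cos φ = 110410.3 m, so Δλ = -157.81 / 110410.3 × 3600 = -5.146″.

Δλ = -5.15″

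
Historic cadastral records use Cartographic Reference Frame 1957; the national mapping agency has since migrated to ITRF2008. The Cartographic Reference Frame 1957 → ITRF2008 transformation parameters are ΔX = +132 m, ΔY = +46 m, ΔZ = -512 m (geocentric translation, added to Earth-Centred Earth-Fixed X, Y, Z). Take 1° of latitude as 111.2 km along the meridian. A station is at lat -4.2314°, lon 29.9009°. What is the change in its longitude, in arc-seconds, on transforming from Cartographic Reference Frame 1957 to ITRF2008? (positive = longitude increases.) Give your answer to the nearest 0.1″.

Δλ = -0.8″

sin φ = -0.073785, cos φ = 0.997274, sin λ = 0.498501, cos λ = 0.866889.
East component: ΔE = −sin λ·ΔX + cos λ·ΔY = −(0.498501)(132) + (0.866889)(46) = -25.93 m.
1° of latitude spans 111200 m; at latitude φ, 1° of longitude spans that × cos φ = 110896.9 m, so Δλ = -25.93 / 110896.9 × 3600 = -0.842″.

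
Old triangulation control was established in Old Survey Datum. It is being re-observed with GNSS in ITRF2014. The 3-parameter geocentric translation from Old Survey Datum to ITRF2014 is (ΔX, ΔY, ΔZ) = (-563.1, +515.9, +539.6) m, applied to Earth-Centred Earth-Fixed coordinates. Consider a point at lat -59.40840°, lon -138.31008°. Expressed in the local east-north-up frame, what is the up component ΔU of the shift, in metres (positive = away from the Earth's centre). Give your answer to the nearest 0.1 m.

ΔU = -425.1 m

At φ = -59.40840°, λ = -138.31008°: sin φ = -0.860817, cos φ = 0.508915, sin λ = -0.665099, cos λ = -0.746755.
ΔU = cos φ cos λ·ΔX + cos φ sin λ·ΔY + sin φ·ΔZ = (0.508915)(-0.746755)(-563.1) + (0.508915)(-0.665099)(515.9) + (-0.860817)(539.6) = -425.12 m.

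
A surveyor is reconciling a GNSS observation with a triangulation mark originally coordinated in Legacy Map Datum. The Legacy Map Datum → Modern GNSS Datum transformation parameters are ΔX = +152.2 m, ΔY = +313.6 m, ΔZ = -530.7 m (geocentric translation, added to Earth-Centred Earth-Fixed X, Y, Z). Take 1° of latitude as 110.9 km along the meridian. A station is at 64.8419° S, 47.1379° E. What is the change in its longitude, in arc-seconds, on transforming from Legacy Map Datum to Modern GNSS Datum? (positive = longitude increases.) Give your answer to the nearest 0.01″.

Δλ = 7.77″

sin φ = -0.905138, cos φ = 0.425117, sin λ = 0.732993, cos λ = 0.680236.
East component: ΔE = −sin λ·ΔX + cos λ·ΔY = −(0.732993)(152.2) + (0.680236)(313.6) = 101.76 m.
1° of latitude spans 110900 m; at latitude φ, 1° of longitude spans that × cos φ = 47145.5 m, so Δλ = 101.76 / 47145.5 × 3600 = 7.770″.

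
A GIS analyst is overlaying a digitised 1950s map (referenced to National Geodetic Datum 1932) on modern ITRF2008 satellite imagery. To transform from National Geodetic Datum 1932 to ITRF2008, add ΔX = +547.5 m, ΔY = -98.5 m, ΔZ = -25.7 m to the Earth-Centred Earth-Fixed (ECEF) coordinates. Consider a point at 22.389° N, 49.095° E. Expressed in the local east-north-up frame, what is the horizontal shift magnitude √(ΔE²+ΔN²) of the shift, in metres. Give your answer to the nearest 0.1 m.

At φ = 22.389°, λ = 49.095°: sin φ = 0.380893, cos φ = 0.924619, sin λ = 0.755796, cos λ = 0.654807.
ΔE = −sin λ·ΔX + cos λ·ΔY = −(0.755796)·(547.5) + (0.654807)·(-98.5) = -478.30 m.
ΔN = −sin φ cos λ·ΔX − sin φ sin λ·ΔY + cos φ·ΔZ = −(0.380893)(0.654807)(547.5) − (0.380893)(0.755796)(-98.5) + (0.924619)(-25.7) = -131.96 m.
Horizontal magnitude = √(ΔE² + ΔN²) = √((-478.30)² + (-131.96)²) = 496.17 m.

496.2 m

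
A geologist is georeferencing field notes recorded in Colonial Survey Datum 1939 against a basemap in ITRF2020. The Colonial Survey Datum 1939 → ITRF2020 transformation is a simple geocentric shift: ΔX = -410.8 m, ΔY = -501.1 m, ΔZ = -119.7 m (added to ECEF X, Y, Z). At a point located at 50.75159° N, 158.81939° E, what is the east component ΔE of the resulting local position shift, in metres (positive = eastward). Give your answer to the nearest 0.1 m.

The local east axis at (φ, λ) is (−sin λ, cos λ, 0), so ΔE = −sin(158.81939°)·(-410.8) + cos(158.81939°)·(-501.1) = 615.67 m.

ΔE = 615.7 m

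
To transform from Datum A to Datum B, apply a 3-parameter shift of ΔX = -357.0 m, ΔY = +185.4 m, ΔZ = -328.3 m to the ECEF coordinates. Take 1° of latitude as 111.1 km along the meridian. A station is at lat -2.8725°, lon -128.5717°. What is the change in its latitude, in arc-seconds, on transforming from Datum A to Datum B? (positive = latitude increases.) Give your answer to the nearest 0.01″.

Δφ = -10.50″

sin φ = -0.050114, cos φ = 0.998744, sin λ = -0.781829, cos λ = -0.623494.
North component: ΔN = −sin φ cos λ·ΔX − sin φ sin λ·ΔY + cos φ·ΔZ = −(-0.050114)(-0.623494)(-357.0) − (-0.050114)(-0.781829)(185.4) + (0.998744)(-328.3) = -324.00 m.
1° of latitude spans 111100 m, so Δφ = -324.00 / 111100 × 3600 = -10.499″.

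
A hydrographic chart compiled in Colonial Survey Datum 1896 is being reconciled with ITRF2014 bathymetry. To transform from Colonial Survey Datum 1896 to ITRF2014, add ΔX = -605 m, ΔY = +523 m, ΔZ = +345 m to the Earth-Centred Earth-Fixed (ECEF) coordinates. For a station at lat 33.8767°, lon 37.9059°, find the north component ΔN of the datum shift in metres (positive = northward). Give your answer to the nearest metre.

ΔN = 373 m

The local north axis is (−sin φ cos λ, −sin φ sin λ, cos φ), giving ΔN = 266.083 − 179.103 + 286.432 = 373.41 m.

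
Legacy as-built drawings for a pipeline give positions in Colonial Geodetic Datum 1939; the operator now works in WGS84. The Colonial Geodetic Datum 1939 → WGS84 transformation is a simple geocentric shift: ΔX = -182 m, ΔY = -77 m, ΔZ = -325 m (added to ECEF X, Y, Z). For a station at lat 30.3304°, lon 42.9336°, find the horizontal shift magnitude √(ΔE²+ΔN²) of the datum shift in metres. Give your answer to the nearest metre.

199 m

The local east axis at (φ, λ) is (−sin λ, cos λ, 0), so ΔE = −sin(42.9336°)·(-182) + cos(42.9336°)·(-77) = 67.59 m.
The local north axis is (−sin φ cos λ, −sin φ sin λ, cos φ), giving ΔN = 67.289 + 26.486 − 280.517 = -186.74 m.
Horizontal magnitude = √(ΔE² + ΔN²) = √(67.59² + (-186.74)²) = 198.60 m.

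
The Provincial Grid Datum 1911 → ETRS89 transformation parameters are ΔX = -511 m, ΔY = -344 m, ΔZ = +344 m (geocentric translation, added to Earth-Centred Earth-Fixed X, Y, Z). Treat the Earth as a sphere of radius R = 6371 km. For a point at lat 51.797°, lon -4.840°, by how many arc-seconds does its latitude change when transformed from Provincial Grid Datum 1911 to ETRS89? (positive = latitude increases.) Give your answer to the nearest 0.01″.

Δφ = 19.10″

sin φ = 0.785825, cos φ = 0.618450, sin λ = -0.084374, cos λ = 0.996434.
North component: ΔN = −sin φ cos λ·ΔX − sin φ sin λ·ΔY + cos φ·ΔZ = −(0.785825)(0.996434)(-511) − (0.785825)(-0.084374)(-344) + (0.618450)(344) = 590.06 m.
1° of latitude spans πR/180 = 111195 m, so Δφ = 590.06 / 111195 × 3600 = 19.104″.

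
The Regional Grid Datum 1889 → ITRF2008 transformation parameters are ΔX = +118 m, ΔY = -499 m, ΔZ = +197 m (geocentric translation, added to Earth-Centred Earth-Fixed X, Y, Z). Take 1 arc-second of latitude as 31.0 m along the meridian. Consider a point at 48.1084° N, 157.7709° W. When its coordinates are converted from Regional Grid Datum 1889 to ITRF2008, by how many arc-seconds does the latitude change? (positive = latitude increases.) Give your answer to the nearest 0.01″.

sin φ = 0.744409, cos φ = 0.667723, sin λ = -0.378311, cos λ = -0.925679.
North component: ΔN = −sin φ cos λ·ΔX − sin φ sin λ·ΔY + cos φ·ΔZ = −(0.744409)(-0.925679)(118) − (0.744409)(-0.378311)(-499) + (0.667723)(197) = 72.33 m.
1° of latitude spans 3600 × 31.00 = 111600 m, so Δφ = 72.33 / 111600 × 3600 = 2.333″.

Δφ = 2.33″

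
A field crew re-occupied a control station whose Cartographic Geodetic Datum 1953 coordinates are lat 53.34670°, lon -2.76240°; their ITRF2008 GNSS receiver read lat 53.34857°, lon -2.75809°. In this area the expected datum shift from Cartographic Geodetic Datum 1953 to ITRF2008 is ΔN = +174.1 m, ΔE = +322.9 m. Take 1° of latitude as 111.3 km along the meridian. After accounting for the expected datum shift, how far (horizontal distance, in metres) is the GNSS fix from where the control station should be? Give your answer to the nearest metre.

50 m

Observed coordinate differences: Δφ = +0.00187°, Δλ = +0.00431°.
Converting to metres (1° lat = 111300 m, cos φ = 0.596971): observed ΔN = 208.1 m, observed ΔE = 286.4 m.
Subtracting the expected shift leaves a residual of 208.1 − (174.1) = 34.0 m north and 286.4 − (322.9) = -36.5 m east.
Residual distance = √(34.0² + (-36.5)²) = 49.9 m.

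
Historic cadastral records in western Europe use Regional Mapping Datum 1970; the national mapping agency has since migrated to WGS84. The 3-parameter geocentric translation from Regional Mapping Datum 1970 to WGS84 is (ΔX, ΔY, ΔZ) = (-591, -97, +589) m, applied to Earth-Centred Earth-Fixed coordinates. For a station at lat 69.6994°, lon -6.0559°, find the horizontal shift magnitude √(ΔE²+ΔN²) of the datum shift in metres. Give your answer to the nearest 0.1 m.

762.7 m

The local east axis at (φ, λ) is (−sin λ, cos λ, 0), so ΔE = −sin(-6.0559°)·(-591) + cos(-6.0559°)·(-97) = -158.81 m.
The local north axis is (−sin φ cos λ, −sin φ sin λ, cos φ), giving ΔN = 551.197 − 9.598 + 204.351 = 745.95 m.
Horizontal magnitude = √(ΔE² + ΔN²) = √((-158.81)² + 745.95²) = 762.67 m.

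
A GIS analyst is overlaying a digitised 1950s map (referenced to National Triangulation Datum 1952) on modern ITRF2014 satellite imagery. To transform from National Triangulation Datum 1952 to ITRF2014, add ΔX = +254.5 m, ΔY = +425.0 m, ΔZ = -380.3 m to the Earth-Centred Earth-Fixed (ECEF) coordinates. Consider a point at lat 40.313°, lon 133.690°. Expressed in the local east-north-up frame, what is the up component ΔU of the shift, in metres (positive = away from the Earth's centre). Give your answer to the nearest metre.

ΔU = -146 m

At φ = 40.313°, λ = 133.690°: sin φ = 0.646963, cos φ = 0.762522, sin λ = 0.723088, cos λ = -0.690756.
ΔU = cos φ cos λ·ΔX + cos φ sin λ·ΔY + sin φ·ΔZ = (0.762522)(-0.690756)(254.5) + (0.762522)(0.723088)(425.0) + (0.646963)(-380.3) = -145.76 m.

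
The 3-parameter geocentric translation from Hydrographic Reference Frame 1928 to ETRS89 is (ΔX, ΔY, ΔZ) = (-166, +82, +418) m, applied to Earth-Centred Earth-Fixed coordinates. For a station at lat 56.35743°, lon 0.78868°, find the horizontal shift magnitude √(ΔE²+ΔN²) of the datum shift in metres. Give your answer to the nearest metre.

At φ = 56.35743°, λ = 0.78868°: sin φ = 0.832510, cos φ = 0.554010, sin λ = 0.013765, cos λ = 0.999905.
ΔE = −sin λ·ΔX + cos λ·ΔY = −(0.013765)·(-166) + (0.999905)·(82) = 84.28 m.
ΔN = −sin φ cos λ·ΔX − sin φ sin λ·ΔY + cos φ·ΔZ = −(0.832510)(0.999905)(-166) − (0.832510)(0.013765)(82) + (0.554010)(418) = 368.82 m.
Horizontal magnitude = √(ΔE² + ΔN²) = √(84.28² + 368.82²) = 378.33 m.

378 m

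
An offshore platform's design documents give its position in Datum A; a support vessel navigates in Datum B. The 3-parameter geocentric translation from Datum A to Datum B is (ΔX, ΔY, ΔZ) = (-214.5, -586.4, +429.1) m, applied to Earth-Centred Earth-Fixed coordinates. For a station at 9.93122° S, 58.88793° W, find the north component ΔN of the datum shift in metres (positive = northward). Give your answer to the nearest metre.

ΔN = 490 m

At φ = -9.93122°, λ = -58.88793°: sin φ = -0.172466, cos φ = 0.985015, sin λ = -0.856158, cos λ = 0.516714.
ΔN = −sin φ cos λ·ΔX − sin φ sin λ·ΔY + cos φ·ΔZ = −(-0.172466)(0.516714)(-214.5) − (-0.172466)(-0.856158)(-586.4) + (0.985015)(429.1) = 490.14 m.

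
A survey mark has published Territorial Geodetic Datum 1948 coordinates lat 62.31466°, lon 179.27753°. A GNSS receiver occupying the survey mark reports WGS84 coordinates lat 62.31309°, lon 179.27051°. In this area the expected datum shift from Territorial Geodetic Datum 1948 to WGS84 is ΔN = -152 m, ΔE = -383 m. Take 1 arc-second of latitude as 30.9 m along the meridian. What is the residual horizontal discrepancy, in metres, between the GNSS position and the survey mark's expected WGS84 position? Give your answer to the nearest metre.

30 m

Observed coordinate differences: Δφ = -0.00157°, Δλ = -0.00702°.
Converting to metres (1° lat = 111240 m, cos φ = 0.464615): observed ΔN = -174.6 m, observed ΔE = -362.8 m.
Subtracting the expected shift leaves a residual of -174.6 − (-152) = -22.6 m north and -362.8 − (-383) = 20.2 m east.
Residual distance = √((-22.6)² + 20.2²) = 30.3 m.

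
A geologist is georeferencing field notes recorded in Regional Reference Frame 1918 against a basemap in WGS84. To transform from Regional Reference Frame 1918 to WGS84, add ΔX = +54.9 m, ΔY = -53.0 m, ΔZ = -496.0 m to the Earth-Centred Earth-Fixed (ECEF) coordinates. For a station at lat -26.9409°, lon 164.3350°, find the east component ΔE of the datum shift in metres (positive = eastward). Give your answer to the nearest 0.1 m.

At φ = -26.9409°, λ = 164.3350°: sin φ = -0.453071, cos φ = 0.891474, sin λ = 0.270012, cos λ = -0.962857.
ΔE = −sin λ·ΔX + cos λ·ΔY = −(0.270012)·(54.9) + (-0.962857)·(-53.0) = 36.21 m.

ΔE = 36.2 m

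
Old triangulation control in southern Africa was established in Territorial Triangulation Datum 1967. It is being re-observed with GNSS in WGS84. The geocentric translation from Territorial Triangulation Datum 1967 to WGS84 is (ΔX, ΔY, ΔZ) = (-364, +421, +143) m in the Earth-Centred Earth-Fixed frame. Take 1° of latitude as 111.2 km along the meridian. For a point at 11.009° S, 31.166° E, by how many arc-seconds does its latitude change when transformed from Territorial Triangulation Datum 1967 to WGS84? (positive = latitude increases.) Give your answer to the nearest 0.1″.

Δφ = 4.0″

sin φ = -0.190963, cos φ = 0.981597, sin λ = 0.517519, cos λ = 0.855672.
North component: ΔN = −sin φ cos λ·ΔX − sin φ sin λ·ΔY + cos φ·ΔZ = −(-0.190963)(0.855672)(-364) − (-0.190963)(0.517519)(421) + (0.981597)(143) = 122.50 m.
1° of latitude spans 111200 m, so Δφ = 122.50 / 111200 × 3600 = 3.966″.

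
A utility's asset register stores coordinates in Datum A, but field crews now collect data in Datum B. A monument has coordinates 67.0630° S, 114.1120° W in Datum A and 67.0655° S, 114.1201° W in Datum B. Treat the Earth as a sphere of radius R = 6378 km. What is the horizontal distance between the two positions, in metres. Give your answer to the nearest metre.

448 m

Δφ = -67.0655° − -67.0630° = -0.0025°; Δλ = -114.1201° − -114.1120° = -0.0081°.
1° along a meridian = πR/180 = 111317 m.
ΔN = Δφ × 111317 = -278.3 m; ΔE = Δλ × 111317 × cos(-67.0630°) = -0.0081 × 111317 × 0.389719 = -351.4 m.
Distance = √(ΔE² + ΔN²) = √((-351.4)² + (-278.3)²) = 448.2 m.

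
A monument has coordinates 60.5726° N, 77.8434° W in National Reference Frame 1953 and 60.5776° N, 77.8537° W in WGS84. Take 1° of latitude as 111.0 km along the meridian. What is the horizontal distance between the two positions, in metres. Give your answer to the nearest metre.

790 m

Δφ = 60.5776° − 60.5726° = +0.0050°; Δλ = -77.8537° − -77.8434° = -0.0103°.
ΔN = Δφ × 111000 = 555.0 m; ΔE = Δλ × 111000 × cos(60.5726°) = -0.0103 × 111000 × 0.491320 = -561.7 m.
Distance = √(ΔE² + ΔN²) = √((-561.7)² + 555.0²) = 789.7 m.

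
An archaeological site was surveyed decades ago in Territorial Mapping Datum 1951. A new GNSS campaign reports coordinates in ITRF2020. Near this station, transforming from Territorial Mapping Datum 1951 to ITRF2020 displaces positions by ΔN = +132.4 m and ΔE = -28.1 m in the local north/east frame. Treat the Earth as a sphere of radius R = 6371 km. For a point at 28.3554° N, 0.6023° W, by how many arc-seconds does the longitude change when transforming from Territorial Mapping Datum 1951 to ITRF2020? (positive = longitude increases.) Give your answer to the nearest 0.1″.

Δλ = -1.0″

At latitude 28.3554°, cos φ = 0.880019.
One radian of longitude at latitude φ spans R cos φ, so Δλ = ΔE / (R cos φ) = -28.1 / (6371000 × 0.880019) = -5.0120e-06 rad = -1.034″.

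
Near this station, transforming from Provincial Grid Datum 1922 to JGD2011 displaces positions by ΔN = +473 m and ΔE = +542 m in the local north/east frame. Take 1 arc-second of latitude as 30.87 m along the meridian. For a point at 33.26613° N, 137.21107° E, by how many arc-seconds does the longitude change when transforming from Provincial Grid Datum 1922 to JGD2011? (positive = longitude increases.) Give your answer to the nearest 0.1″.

Δλ = 21.0″

At latitude 33.26613°, cos φ = 0.836132.
1″ of longitude at this latitude = 30.87 × cos φ = 25.8114 m, so Δλ = 542.0 / 25.8114 = 20.998″.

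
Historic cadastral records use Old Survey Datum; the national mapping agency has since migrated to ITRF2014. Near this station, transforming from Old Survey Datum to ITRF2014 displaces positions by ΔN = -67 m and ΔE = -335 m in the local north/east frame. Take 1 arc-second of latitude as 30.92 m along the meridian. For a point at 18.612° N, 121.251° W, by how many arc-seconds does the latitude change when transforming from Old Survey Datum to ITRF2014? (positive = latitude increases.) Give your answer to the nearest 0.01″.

Δφ = -2.17″

1″ of latitude = 30.92 m, so Δφ = -67.0 / 30.92 = -2.167″.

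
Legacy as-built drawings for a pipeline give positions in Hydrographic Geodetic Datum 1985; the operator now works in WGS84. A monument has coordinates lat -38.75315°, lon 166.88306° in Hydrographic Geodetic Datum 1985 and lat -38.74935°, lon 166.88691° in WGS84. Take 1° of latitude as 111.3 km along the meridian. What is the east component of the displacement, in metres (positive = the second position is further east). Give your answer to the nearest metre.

ΔE = 334 m

Δφ = -38.74935° − -38.75315° = +0.00380°; Δλ = 166.88691° − 166.88306° = +0.00385°.
ΔN = Δφ × 111300 = 422.9 m; ΔE = Δλ × 111300 × cos(-38.75315°) = +0.00385 × 111300 × 0.779850 = 334.2 m.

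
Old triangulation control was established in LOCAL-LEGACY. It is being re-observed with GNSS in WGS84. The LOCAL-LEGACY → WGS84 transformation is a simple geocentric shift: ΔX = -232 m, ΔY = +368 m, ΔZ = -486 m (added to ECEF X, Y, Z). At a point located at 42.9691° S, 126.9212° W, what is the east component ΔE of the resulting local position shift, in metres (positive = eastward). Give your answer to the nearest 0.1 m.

At φ = -42.9691°, λ = -126.9212°: sin φ = -0.681604, cos φ = 0.731721, sin λ = -0.799462, cos λ = -0.600716.
ΔE = −sin λ·ΔX + cos λ·ΔY = −(-0.799462)·(-232) + (-0.600716)·(368) = -406.54 m.

ΔE = -406.5 m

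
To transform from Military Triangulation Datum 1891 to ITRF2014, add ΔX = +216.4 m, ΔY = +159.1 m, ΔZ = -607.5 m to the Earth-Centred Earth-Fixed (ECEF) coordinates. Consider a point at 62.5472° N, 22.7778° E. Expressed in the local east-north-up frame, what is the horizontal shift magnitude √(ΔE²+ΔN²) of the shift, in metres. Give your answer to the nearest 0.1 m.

The local east axis at (φ, λ) is (−sin λ, cos λ, 0), so ΔE = −sin(22.7778°)·216.4 + cos(22.7778°)·159.1 = 62.91 m.
The local north axis is (−sin φ cos λ, −sin φ sin λ, cos φ), giving ΔN = -177.055 − 54.661 − 280.068 = -511.78 m.
Horizontal magnitude = √(ΔE² + ΔN²) = √(62.91² + (-511.78)²) = 515.64 m.

515.6 m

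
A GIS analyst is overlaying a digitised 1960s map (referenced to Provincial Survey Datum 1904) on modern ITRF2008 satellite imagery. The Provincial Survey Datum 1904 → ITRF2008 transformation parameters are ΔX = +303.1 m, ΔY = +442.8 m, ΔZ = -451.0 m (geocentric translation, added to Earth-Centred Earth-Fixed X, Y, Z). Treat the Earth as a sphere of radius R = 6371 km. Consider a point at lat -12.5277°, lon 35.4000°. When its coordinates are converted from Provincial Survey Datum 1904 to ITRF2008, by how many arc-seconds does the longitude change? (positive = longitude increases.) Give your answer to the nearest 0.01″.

sin φ = -0.216912, cos φ = 0.976191, sin λ = 0.579281, cos λ = 0.815128.
East component: ΔE = −sin λ·ΔX + cos λ·ΔY = −(0.579281)(303.1) + (0.815128)(442.8) = 185.36 m.
1° of latitude spans πR/180 = 111195 m; at latitude φ, 1° of longitude spans that × cos φ = 108547.5 m, so Δλ = 185.36 / 108547.5 × 3600 = 6.147″.

Δλ = 6.15″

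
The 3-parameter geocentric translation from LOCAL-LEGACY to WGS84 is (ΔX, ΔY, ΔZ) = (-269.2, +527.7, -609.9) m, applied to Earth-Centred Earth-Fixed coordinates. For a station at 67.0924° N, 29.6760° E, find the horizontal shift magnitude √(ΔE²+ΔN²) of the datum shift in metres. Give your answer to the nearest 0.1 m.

The local east axis at (φ, λ) is (−sin λ, cos λ, 0), so ΔE = −sin(29.6760°)·(-269.2) + cos(29.6760°)·527.7 = 591.77 m.
The local north axis is (−sin φ cos λ, −sin φ sin λ, cos φ), giving ΔN = 215.445 − 240.657 − 237.401 = -262.61 m.
Horizontal magnitude = √(ΔE² + ΔN²) = √(591.77² + (-262.61)²) = 647.42 m.

647.4 m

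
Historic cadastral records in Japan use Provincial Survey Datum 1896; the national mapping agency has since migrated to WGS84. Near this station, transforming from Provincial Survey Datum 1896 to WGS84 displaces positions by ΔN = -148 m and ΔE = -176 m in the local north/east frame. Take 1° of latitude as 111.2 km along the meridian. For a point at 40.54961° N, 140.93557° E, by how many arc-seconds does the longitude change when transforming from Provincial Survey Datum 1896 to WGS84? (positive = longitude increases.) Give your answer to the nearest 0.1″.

At latitude 40.54961°, cos φ = 0.759843.
1° of longitude at this latitude = 111.2 × cos φ = 84.49 km, so Δλ = -176.0 / 84494.6 = -0.0020830° = -7.499″.

Δλ = -7.5″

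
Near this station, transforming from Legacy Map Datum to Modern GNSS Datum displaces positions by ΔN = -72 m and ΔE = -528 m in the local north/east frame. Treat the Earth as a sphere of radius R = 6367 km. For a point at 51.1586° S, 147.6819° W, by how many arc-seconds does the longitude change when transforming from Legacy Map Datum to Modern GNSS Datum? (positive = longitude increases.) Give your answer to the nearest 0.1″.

At latitude -51.1586°, cos φ = 0.627167.
One radian of longitude at latitude φ spans R cos φ, so Δλ = ΔE / (R cos φ) = -528.0 / (6367000 × 0.627167) = -1.3223e-04 rad = -27.274″.

Δλ = -27.3″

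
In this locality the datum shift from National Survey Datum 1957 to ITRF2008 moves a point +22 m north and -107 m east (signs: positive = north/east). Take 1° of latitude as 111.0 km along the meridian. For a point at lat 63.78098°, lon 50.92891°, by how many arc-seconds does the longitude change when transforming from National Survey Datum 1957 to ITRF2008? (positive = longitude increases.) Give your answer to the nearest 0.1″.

Δλ = -7.9″

At latitude 63.78098°, cos φ = 0.441804.
1° of longitude at this latitude = 111.0 × cos φ = 49.04 km, so Δλ = -107.0 / 49040.2 = -0.0021819° = -7.855″.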